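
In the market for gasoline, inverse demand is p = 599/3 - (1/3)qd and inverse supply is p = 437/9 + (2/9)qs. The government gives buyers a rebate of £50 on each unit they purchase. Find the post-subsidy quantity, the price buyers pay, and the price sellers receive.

q' = 362; buyers pay £79; sellers receive £129

Pre-subsidy: 599/3 - (1/3)q = 437/9 + (2/9)q gives q* = 272 and p* = 109.
With the rebate, buyers effectively pay pb = ps − 50, where ps is the price sellers receive.
On the curves, pb = 599/3 - (1/3)q and ps = 437/9 + (2/9)q; the wedge ps − pb = 50 gives 437/9 + (2/9)q − (599/3 - (1/3)q) = 50, so q' = 362.
Then pb = 599/3 − (1/3)·362 = 79 and ps = 437/9 + (2/9)·362 = 129.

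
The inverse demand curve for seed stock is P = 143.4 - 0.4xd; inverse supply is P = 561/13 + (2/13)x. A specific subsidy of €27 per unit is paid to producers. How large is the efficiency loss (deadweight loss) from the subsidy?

Pre-subsidy: 143.4 - 0.4x = 561/13 + (2/13)x gives x* = 181 and P* = 71.
With the subsidy, sellers receive Ps = Pb + 27 for each unit, where Pb is the price buyers pay.
On the curves, Pb = 143.4 - 0.4x and Ps = 561/13 + (2/13)x; the wedge Ps − Pb = 27 gives 561/13 + (2/13)x − (143.4 - 0.4x) = 27, so x' = 229.75.
Then Pb = 143.4 − 0.4·229.75 = 51.5 and Ps = 561/13 + (2/13)·229.75 = 78.5.
The subsidy expands output by 229.75 − 181 = 48.75 past the efficient level; on those units the gap between marginal cost and willingness to pay runs from 0 up to 27.
DWL = ½ × 27 × 48.75 = 658.125.

Deadweight loss = €658.125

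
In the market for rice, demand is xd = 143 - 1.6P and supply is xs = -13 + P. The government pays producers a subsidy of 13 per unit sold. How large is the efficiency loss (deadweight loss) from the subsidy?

Deadweight loss = 52

Pre-subsidy: 143 - 1.6P = -13 + P gives P* = 60, x* = 47.
With the subsidy, sellers receive Ps = Pb + 13 for each unit, where Pb is the price buyers pay.
Supply in terms of Pb becomes xs = -13 + 1(Pb + 13) = 0 + Pb. Setting this equal to demand: 143 - 1.6Pb = 0 + Pb, so Pb = 55.
Sellers receive Ps = 55 + 13 = 68; x' = 143 − 1.6·55 = 55.
The subsidy expands output by 55 − 47 = 8 past the efficient level; on those units the gap between marginal cost and willingness to pay runs from 0 up to 13.
DWL = ½ × 13 × 8 = 52.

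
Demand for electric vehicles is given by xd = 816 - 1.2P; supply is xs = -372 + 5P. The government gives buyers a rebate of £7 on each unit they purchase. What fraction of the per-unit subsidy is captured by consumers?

Pre-subsidy: 816 - 1.2P = -372 + 5P gives P* = 5940/31, x* = 18168/31.
With the rebate, buyers effectively pay Pb = Ps − 7, where Ps is the price sellers receive.
Demand in terms of Ps becomes xd = 816 − 1.2(Ps − 7) = 824.4 - 1.2Ps. Setting this equal to supply: 824.4 - 1.2Ps = -372 + 5Ps, so Ps = 5982/31.
Buyers pay Pb = 5982/31 − 7 = 5765/31; x' = -372 + 5·(5982/31) = 18378/31.
Buyers' price falls by P* − Pb = 5940/31 − 5765/31 = 175/31; sellers' price rises by Ps − P* = 5982/31 − 5940/31 = 42/31.
So consumers capture (175/31)/7 = 25/31 of each unit of subsidy.

Consumer share = 25/31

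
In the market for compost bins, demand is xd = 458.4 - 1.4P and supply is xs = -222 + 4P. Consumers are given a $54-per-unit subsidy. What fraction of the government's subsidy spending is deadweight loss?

DWL / government spending = 14/169

Pre-subsidy: 458.4 - 1.4P = -222 + 4P gives P* = 126, x* = 282.
With the rebate, buyers effectively pay Pb = Ps − 54, where Ps is the price sellers receive.
Demand in terms of Ps becomes xd = 458.4 − 1.4(Ps − 54) = 534 - 1.4Ps. Setting this equal to supply: 534 - 1.4Ps = -222 + 4Ps, so Ps = 140.
Buyers pay Pb = 140 − 54 = 86; x' = -222 + 4·140 = 338.
ΔCS = ½(282 + 338)(126 − 86) = 12400; ΔPS = ½(282 + 338)(140 − 126) = 4340.
Government spending = 54 × 338 = 18252.
DWL = ½ × 54 × (338 − 282) = 1512; fraction = 1512 / 18252 = 14/169.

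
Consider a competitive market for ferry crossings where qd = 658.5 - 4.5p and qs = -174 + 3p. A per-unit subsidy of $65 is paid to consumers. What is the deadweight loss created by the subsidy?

Pre-subsidy: 658.5 - 4.5p = -174 + 3p gives p* = 111, q* = 159.
With the rebate, buyers effectively pay pb = ps − 65, where ps is the price sellers receive.
Demand in terms of ps becomes qd = 658.5 − 4.5(ps − 65) = 951 - 4.5ps. Setting this equal to supply: 951 - 4.5ps = -174 + 3ps, so ps = 150.
Buyers pay pb = 150 − 65 = 85; q' = -174 + 3·150 = 276.
The subsidy expands output by 276 − 159 = 117 past the efficient level; on those units the gap between marginal cost and willingness to pay runs from 0 up to 65.
DWL = ½ × 65 × 117 = 3802.5.

Deadweight loss = $3802.5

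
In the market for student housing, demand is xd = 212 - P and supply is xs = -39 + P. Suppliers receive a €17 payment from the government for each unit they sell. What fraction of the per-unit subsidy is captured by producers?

Pre-subsidy: 212 - P = -39 + P gives P* = 125.5, x* = 86.5.
With the subsidy, sellers receive Ps = Pb + 17 for each unit, where Pb is the price buyers pay.
Supply in terms of Pb becomes xs = -39 + 1(Pb + 17) = -22 + Pb. Setting this equal to demand: 212 - Pb = -22 + Pb, so Pb = 117.
Sellers receive Ps = 117 + 17 = 134; x' = 212 − 1·117 = 95.
Buyers' price falls by P* − Pb = 125.5 − 117 = 8.5; sellers' price rises by Ps − P* = 134 − 125.5 = 8.5.
So producers capture 8.5/17 = 0.5 of each unit of subsidy.

Producer share = 0.5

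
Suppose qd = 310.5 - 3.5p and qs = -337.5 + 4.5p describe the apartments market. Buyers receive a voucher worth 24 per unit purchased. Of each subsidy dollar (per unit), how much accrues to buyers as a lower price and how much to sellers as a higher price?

Buyers gain 13.5 per unit; sellers gain 10.5 per unit

Pre-subsidy: 310.5 - 3.5p = -337.5 + 4.5p gives p* = 81, q* = 27.
With the rebate, buyers effectively pay pb = ps − 24, where ps is the price sellers receive.
Demand in terms of ps becomes qd = 310.5 − 3.5(ps − 24) = 394.5 - 3.5ps. Setting this equal to supply: 394.5 - 3.5ps = -337.5 + 4.5ps, so ps = 91.5.
Buyers pay pb = 91.5 − 24 = 67.5; q' = -337.5 + 4.5·91.5 = 74.25.
Buyers' price falls by p* − pb = 81 − 67.5 = 13.5; sellers' price rises by ps − p* = 91.5 − 81 = 10.5.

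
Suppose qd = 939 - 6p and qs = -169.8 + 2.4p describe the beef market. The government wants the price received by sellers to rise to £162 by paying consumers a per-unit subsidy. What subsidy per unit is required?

At a seller price of 162, quantity supplied is -169.8 + 2.4·162 = 219.
Buyers absorb 219 only when they pay pb with 939 − 6·pb = 219, i.e. pb = 120.
s = ps − pb = 162 − 120 = 42.

Required subsidy s = £42 per unit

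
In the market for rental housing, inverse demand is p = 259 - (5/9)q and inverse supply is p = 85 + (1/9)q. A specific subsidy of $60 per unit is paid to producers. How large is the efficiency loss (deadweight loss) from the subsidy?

Pre-subsidy: 259 - (5/9)q = 85 + (1/9)q gives q* = 261 and p* = 114.
With the subsidy, sellers receive ps = pb + 60 for each unit, where pb is the price buyers pay.
On the curves, pb = 259 - (5/9)q and ps = 85 + (1/9)q; the wedge ps − pb = 60 gives 85 + (1/9)q − (259 - (5/9)q) = 60, so q' = 351.
Then pb = 259 − (5/9)·351 = 64 and ps = 85 + (1/9)·351 = 124.
The subsidy expands output by 351 − 261 = 90 past the efficient level; on those units the gap between marginal cost and willingness to pay runs from 0 up to 60.
DWL = ½ × 60 × 90 = 2700.

Deadweight loss = $2700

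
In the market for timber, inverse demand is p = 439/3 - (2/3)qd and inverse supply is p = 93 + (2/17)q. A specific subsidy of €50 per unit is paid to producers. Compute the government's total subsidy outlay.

Government cost = €6587.5

Pre-subsidy: 439/3 - (2/3)q = 93 + (2/17)q gives q* = 68 and p* = 101.
With the subsidy, sellers receive ps = pb + 50 for each unit, where pb is the price buyers pay.
On the curves, pb = 439/3 - (2/3)q and ps = 93 + (2/17)q; the wedge ps − pb = 50 gives 93 + (2/17)q − (439/3 - (2/3)q) = 50, so q' = 131.75.
Then pb = 439/3 − (2/3)·131.75 = 58.5 and ps = 93 + (2/17)·131.75 = 108.5.
Government outlay = subsidy × quantity = 50 × 131.75 = 6587.5.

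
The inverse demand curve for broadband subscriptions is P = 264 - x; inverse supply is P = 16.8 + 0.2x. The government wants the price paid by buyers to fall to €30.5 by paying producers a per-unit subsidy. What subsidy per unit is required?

Required subsidy s = €33 per unit

At a buyer price of 30.5, quantity demanded is 264 − 1·30.5 = 233.5.
Sellers supply 233.5 only when they receive Ps = 16.8 + 0.2·233.5 = 63.5.
s = Ps − Pb = 63.5 − 30.5 = 33.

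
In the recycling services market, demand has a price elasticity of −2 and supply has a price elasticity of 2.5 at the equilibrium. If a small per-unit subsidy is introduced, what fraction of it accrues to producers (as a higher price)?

Producer share = 4/9

For a small subsidy around the equilibrium, the benefit split depends on the relative slopes, which at a point are proportional to the elasticities.
Buyer share = εs/(εs + |εd|) = 2.5/(2.5 + 2) = 5/9; seller share = |εd|/(εs + |εd|) = 4/9.
So producers capture 4/9 of the subsidy.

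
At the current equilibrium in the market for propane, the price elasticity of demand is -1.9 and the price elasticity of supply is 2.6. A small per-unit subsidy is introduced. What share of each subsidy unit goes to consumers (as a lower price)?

For a small subsidy around the equilibrium, the benefit split depends on the relative slopes, which at a point are proportional to the elasticities.
Buyer share = εs/(εs + |εd|) = 2.6/(2.6 + 1.9) = 26/45; seller share = |εd|/(εs + |εd|) = 19/45.

Consumer share = 26/45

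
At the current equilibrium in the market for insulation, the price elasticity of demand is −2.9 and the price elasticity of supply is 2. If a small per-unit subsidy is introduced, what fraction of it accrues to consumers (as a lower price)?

For a small subsidy around the equilibrium, the benefit split depends on the relative slopes, which at a point are proportional to the elasticities.
Buyer share = εs/(εs + |εd|) = 2/(2 + 2.9) = 20/49; seller share = |εd|/(εs + |εd|) = 29/49.

Consumer share = 20/49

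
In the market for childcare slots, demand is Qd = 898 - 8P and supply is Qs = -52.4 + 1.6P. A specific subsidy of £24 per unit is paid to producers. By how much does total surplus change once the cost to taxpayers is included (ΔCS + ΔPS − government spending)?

Net change in total surplus = -£384

Pre-subsidy: 898 - 8P = -52.4 + 1.6P gives P* = 99, Q* = 106.
With the subsidy, sellers receive Ps = Pb + 24 for each unit, where Pb is the price buyers pay.
Supply in terms of Pb becomes Qs = -52.4 + 1.6(Pb + 24) = -14 + 1.6Pb. Setting this equal to demand: 898 - 8Pb = -14 + 1.6Pb, so Pb = 95.
Sellers receive Ps = 95 + 24 = 119; Q' = 898 − 8·95 = 138.
ΔCS = ½(106 + 138)(99 − 95) = 488; ΔPS = ½(106 + 138)(119 − 99) = 2440.
Government spending = 24 × 138 = 3312.
Net change = 488 + 2440 − 3312 = -384. The loss equals the DWL triangle ½·24·32.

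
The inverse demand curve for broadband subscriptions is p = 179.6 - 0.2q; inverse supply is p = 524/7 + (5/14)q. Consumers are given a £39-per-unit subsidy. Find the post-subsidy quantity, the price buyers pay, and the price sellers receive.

Pre-subsidy: 179.6 - 0.2q = 524/7 + (5/14)q gives q* = 188 and p* = 142.
With the rebate, buyers effectively pay pb = ps − 39, where ps is the price sellers receive.
On the curves, pb = 179.6 - 0.2q and ps = 524/7 + (5/14)q; the wedge ps − pb = 39 gives 524/7 + (5/14)q − (179.6 - 0.2q) = 39, so q' = 258.
Then pb = 179.6 − 0.2·258 = 128 and ps = 524/7 + (5/14)·258 = 167.

q' = 258; buyers pay £128; sellers receive £167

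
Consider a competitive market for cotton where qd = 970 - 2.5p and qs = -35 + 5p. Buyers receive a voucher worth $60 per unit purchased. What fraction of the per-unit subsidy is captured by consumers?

Consumer share = 2/3

Pre-subsidy: 970 - 2.5p = -35 + 5p gives p* = 134, q* = 635.
With the rebate, buyers effectively pay pb = ps − 60, where ps is the price sellers receive.
Demand in terms of ps becomes qd = 970 − 2.5(ps − 60) = 1120 - 2.5ps. Setting this equal to supply: 1120 - 2.5ps = -35 + 5ps, so ps = 154.
Buyers pay pb = 154 − 60 = 94; q' = -35 + 5·154 = 735.
Buyers' price falls by p* − pb = 134 − 94 = 40; sellers' price rises by ps − p* = 154 − 134 = 20.
So consumers capture 40/60 = 2/3 of each unit of subsidy.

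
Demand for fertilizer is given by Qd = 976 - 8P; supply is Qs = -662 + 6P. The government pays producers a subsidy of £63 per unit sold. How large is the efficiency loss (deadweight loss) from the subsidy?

Pre-subsidy: 976 - 8P = -662 + 6P gives P* = 117, Q* = 40.
With the subsidy, sellers receive Ps = Pb + 63 for each unit, where Pb is the price buyers pay.
Supply in terms of Pb becomes Qs = -662 + 6(Pb + 63) = -284 + 6Pb. Setting this equal to demand: 976 - 8Pb = -284 + 6Pb, so Pb = 90.
Sellers receive Ps = 90 + 63 = 153; Q' = 976 − 8·90 = 256.
The subsidy expands output by 256 − 40 = 216 past the efficient level; on those units the gap between marginal cost and willingness to pay runs from 0 up to 63.
DWL = ½ × 63 × 216 = 6804.

Deadweight loss = £6804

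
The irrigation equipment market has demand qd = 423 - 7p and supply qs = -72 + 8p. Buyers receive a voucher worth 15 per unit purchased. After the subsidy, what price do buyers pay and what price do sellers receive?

Buyers pay 25; sellers receive 40

Pre-subsidy: 423 - 7p = -72 + 8p gives p* = 33, q* = 192.
With the rebate, buyers effectively pay pb = ps − 15, where ps is the price sellers receive.
Demand in terms of ps becomes qd = 423 − 7(ps − 15) = 528 - 7ps. Setting this equal to supply: 528 - 7ps = -72 + 8ps, so ps = 40.
Buyers pay pb = 40 − 15 = 25; q' = -72 + 8·40 = 248.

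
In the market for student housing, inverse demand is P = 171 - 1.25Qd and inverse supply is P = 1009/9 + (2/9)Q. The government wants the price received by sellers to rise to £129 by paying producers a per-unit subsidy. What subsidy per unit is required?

At a seller price of 129, quantity supplied is -504.5 + 4.5·129 = 76.
Buyers absorb 76 only when they pay Pb = 171 − 1.25·76 = 76.
s = Ps − Pb = 129 − 76 = 53.

Required subsidy s = £53 per unit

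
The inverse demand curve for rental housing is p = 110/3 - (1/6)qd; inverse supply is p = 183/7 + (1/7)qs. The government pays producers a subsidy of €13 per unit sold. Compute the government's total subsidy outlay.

Government cost = €988

Pre-subsidy: 110/3 - (1/6)q = 183/7 + (1/7)q gives q* = 34 and p* = 31.
With the subsidy, sellers receive ps = pb + 13 for each unit, where pb is the price buyers pay.
On the curves, pb = 110/3 - (1/6)q and ps = 183/7 + (1/7)q; the wedge ps − pb = 13 gives 183/7 + (1/7)q − (110/3 - (1/6)q) = 13, so q' = 76.
Then pb = 110/3 − (1/6)·76 = 24 and ps = 183/7 + (1/7)·76 = 37.
Government outlay = subsidy × quantity = 13 × 76 = 988.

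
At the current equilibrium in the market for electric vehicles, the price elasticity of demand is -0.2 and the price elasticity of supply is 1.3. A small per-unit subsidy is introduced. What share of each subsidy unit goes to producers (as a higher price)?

Producer share = 2/15

For a small subsidy around the equilibrium, the benefit split depends on the relative slopes, which at a point are proportional to the elasticities.
Buyer share = εs/(εs + |εd|) = 1.3/(1.3 + 0.2) = 13/15; seller share = |εd|/(εs + |εd|) = 2/15.
So producers capture 2/15 of the subsidy.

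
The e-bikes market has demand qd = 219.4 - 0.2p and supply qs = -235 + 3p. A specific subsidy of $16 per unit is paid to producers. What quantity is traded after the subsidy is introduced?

Pre-subsidy: 219.4 - 0.2p = -235 + 3p gives p* = 142, q* = 191.
With the subsidy, sellers receive ps = pb + 16 for each unit, where pb is the price buyers pay.
Supply in terms of pb becomes qs = -235 + 3(pb + 16) = -187 + 3pb. Setting this equal to demand: 219.4 - 0.2pb = -187 + 3pb, so pb = 127.
Sellers receive ps = 127 + 16 = 143; q' = 219.4 − 0.2·127 = 194.

q' = 194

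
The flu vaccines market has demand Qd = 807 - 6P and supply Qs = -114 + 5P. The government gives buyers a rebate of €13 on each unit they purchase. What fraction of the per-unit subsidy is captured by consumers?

Pre-subsidy: 807 - 6P = -114 + 5P gives P* = 921/11, Q* = 3351/11.
With the rebate, buyers effectively pay Pb = Ps − 13, where Ps is the price sellers receive.
Demand in terms of Ps becomes Qd = 807 − 6(Ps − 13) = 885 - 6Ps. Setting this equal to supply: 885 - 6Ps = -114 + 5Ps, so Ps = 999/11.
Buyers pay Pb = 999/11 − 13 = 856/11; Q' = -114 + 5·(999/11) = 3741/11.
Buyers' price falls by P* − Pb = 921/11 − 856/11 = 65/11; sellers' price rises by Ps − P* = 999/11 − 921/11 = 78/11.
So consumers capture (65/11)/13 = 5/11 of each unit of subsidy.

Consumer share = 5/11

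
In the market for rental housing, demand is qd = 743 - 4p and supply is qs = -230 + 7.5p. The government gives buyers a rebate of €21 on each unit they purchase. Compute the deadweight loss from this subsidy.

Deadweight loss = 13230/23

Pre-subsidy: 743 - 4p = -230 + 7.5p gives p* = 1946/23, q* = 9305/23.
With the rebate, buyers effectively pay pb = ps − 21, where ps is the price sellers receive.
Demand in terms of ps becomes qd = 743 − 4(ps − 21) = 827 - 4ps. Setting this equal to supply: 827 - 4ps = -230 + 7.5ps, so ps = 2114/23.
Buyers pay pb = 2114/23 − 21 = 1631/23; q' = -230 + 7.5·(2114/23) = 10565/23.
The subsidy expands output by 10565/23 − 9305/23 = 1260/23 past the efficient level; on those units the gap between marginal cost and willingness to pay runs from 0 up to 21.
DWL = ½ × 21 × 1260/23 = 13230/23.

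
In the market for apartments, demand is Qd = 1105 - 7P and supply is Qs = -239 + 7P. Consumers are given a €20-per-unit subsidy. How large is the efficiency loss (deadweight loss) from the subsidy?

Deadweight loss = €700

Pre-subsidy: 1105 - 7P = -239 + 7P gives P* = 96, Q* = 433.
With the rebate, buyers effectively pay Pb = Ps − 20, where Ps is the price sellers receive.
Demand in terms of Ps becomes Qd = 1105 − 7(Ps − 20) = 1245 - 7Ps. Setting this equal to supply: 1245 - 7Ps = -239 + 7Ps, so Ps = 106.
Buyers pay Pb = 106 − 20 = 86; Q' = -239 + 7·106 = 503.
The subsidy expands output by 503 − 433 = 70 past the efficient level; on those units the gap between marginal cost and willingness to pay runs from 0 up to 20.
DWL = ½ × 20 × 70 = 700.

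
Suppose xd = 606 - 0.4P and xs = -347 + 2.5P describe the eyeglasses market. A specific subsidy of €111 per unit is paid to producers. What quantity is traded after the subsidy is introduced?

Pre-subsidy: 606 - 0.4P = -347 + 2.5P gives P* = 9530/29, x* = 13762/29.
With the subsidy, sellers receive Ps = Pb + 111 for each unit, where Pb is the price buyers pay.
Supply in terms of Pb becomes xs = -347 + 2.5(Pb + 111) = -69.5 + 2.5Pb. Setting this equal to demand: 606 - 0.4Pb = -69.5 + 2.5Pb, so Pb = 6755/29.
Sellers receive Ps = 6755/29 + 111 = 9974/29; x' = 606 − 0.4·(6755/29) = 14872/29.

x' = 14872/29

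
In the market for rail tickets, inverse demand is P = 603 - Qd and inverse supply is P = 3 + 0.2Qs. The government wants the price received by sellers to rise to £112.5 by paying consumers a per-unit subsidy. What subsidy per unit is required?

At a seller price of 112.5, quantity supplied is -15 + 5·112.5 = 547.5.
Buyers absorb 547.5 only when they pay Pb = 603 − 1·547.5 = 55.5.
s = Ps − Pb = 112.5 − 55.5 = 57.

Required subsidy s = £57 per unit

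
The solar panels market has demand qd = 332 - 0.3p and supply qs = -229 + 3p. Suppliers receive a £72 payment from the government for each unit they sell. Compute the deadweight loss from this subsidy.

Deadweight loss = 7776/11

Pre-subsidy: 332 - 0.3p = -229 + 3p gives p* = 170, q* = 281.
With the subsidy, sellers receive ps = pb + 72 for each unit, where pb is the price buyers pay.
Supply in terms of pb becomes qs = -229 + 3(pb + 72) = -13 + 3pb. Setting this equal to demand: 332 - 0.3pb = -13 + 3pb, so pb = 1150/11.
Sellers receive ps = 1150/11 + 72 = 1942/11; q' = 332 − 0.3·(1150/11) = 3307/11.
The subsidy expands output by 3307/11 − 281 = 216/11 past the efficient level; on those units the gap between marginal cost and willingness to pay runs from 0 up to 72.
DWL = ½ × 72 × 216/11 = 7776/11.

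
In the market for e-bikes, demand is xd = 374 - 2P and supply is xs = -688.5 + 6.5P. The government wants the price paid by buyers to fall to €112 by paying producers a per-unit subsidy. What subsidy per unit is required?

Required subsidy s = €17 per unit

At a buyer price of 112, quantity demanded is 374 − 2·112 = 150.
Sellers supply 150 only when they receive Ps with -688.5 + 6.5·Ps = 150, i.e. Ps = 129.
s = Ps − Pb = 129 − 112 = 17.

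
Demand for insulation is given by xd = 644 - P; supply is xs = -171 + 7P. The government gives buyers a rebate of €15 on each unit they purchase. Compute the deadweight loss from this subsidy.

Deadweight loss = €98.4375

Pre-subsidy: 644 - P = -171 + 7P gives P* = 101.875, x* = 542.125.
With the rebate, buyers effectively pay Pb = Ps − 15, where Ps is the price sellers receive.
Demand in terms of Ps becomes xd = 644 − 1(Ps − 15) = 659 - Ps. Setting this equal to supply: 659 - Ps = -171 + 7Ps, so Ps = 103.75.
Buyers pay Pb = 103.75 − 15 = 88.75; x' = -171 + 7·103.75 = 555.25.
The subsidy expands output by 555.25 − 542.125 = 13.125 past the efficient level; on those units the gap between marginal cost and willingness to pay runs from 0 up to 15.
DWL = ½ × 15 × 13.125 = 98.4375.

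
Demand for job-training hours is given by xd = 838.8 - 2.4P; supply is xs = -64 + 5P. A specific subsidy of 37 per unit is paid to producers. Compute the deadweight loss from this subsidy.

Pre-subsidy: 838.8 - 2.4P = -64 + 5P gives P* = 122, x* = 546.
With the subsidy, sellers receive Ps = Pb + 37 for each unit, where Pb is the price buyers pay.
Supply in terms of Pb becomes xs = -64 + 5(Pb + 37) = 121 + 5Pb. Setting this equal to demand: 838.8 - 2.4Pb = 121 + 5Pb, so Pb = 97.
Sellers receive Ps = 97 + 37 = 134; x' = 838.8 − 2.4·97 = 606.
The subsidy expands output by 606 − 546 = 60 past the efficient level; on those units the gap between marginal cost and willingness to pay runs from 0 up to 37.
DWL = ½ × 37 × 60 = 1110.

Deadweight loss = 1110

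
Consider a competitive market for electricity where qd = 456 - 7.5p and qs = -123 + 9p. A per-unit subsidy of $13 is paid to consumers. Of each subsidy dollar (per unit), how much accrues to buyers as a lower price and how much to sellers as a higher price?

Buyers gain 78/11 per unit; sellers gain 65/11 per unit

Pre-subsidy: 456 - 7.5p = -123 + 9p gives p* = 386/11, q* = 2121/11.
With the rebate, buyers effectively pay pb = ps − 13, where ps is the price sellers receive.
Demand in terms of ps becomes qd = 456 − 7.5(ps − 13) = 553.5 - 7.5ps. Setting this equal to supply: 553.5 - 7.5ps = -123 + 9ps, so ps = 41.
Buyers pay pb = 41 − 13 = 28; q' = -123 + 9·41 = 246.
Buyers' price falls by p* − pb = 386/11 − 28 = 78/11; sellers' price rises by ps − p* = 41 − 386/11 = 65/11.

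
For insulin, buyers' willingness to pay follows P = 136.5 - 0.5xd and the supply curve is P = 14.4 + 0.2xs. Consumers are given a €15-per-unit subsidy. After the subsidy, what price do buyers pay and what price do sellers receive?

Buyers pay 270/7; sellers receive 375/7

Pre-subsidy: 136.5 - 0.5x = 14.4 + 0.2x gives x* = 1221/7 and P* = 345/7.
With the rebate, buyers effectively pay Pb = Ps − 15, where Ps is the price sellers receive.
On the curves, Pb = 136.5 - 0.5x and Ps = 14.4 + 0.2x; the wedge Ps − Pb = 15 gives 14.4 + 0.2x − (136.5 - 0.5x) = 15, so x' = 1371/7.
Then Pb = 136.5 − 0.5·(1371/7) = 270/7 and Ps = 14.4 + 0.2·(1371/7) = 375/7.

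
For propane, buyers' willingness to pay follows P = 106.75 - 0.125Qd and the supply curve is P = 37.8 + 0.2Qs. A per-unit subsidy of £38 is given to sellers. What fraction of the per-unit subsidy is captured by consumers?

Consumer share = 5/13

Pre-subsidy: 106.75 - 0.125Q = 37.8 + 0.2Q gives Q* = 2758/13 and P* = 1043/13.
With the subsidy, sellers receive Ps = Pb + 38 for each unit, where Pb is the price buyers pay.
On the curves, Pb = 106.75 - 0.125Q and Ps = 37.8 + 0.2Q; the wedge Ps − Pb = 38 gives 37.8 + 0.2Q − (106.75 - 0.125Q) = 38, so Q' = 4278/13.
Then Pb = 106.75 − 0.125·(4278/13) = 853/13 and Ps = 37.8 + 0.2·(4278/13) = 1347/13.
Buyers' price falls by P* − Pb = 1043/13 − 853/13 = 190/13; sellers' price rises by Ps − P* = 1347/13 − 1043/13 = 304/13.
So consumers capture (190/13)/38 = 5/13 of each unit of subsidy.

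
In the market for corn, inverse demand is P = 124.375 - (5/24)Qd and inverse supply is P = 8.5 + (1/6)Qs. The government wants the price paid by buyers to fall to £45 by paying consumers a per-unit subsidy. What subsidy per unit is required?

Required subsidy s = £27 per unit

At a buyer price of 45, quantity demanded is 597 − 4.8·45 = 381.
Sellers supply 381 only when they receive Ps = 8.5 + (1/6)·381 = 72.
s = Ps − Pb = 72 − 45 = 27.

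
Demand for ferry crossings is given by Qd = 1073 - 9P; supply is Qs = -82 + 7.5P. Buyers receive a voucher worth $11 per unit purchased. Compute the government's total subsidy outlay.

Government cost = $5368

Pre-subsidy: 1073 - 9P = -82 + 7.5P gives P* = 70, Q* = 443.
With the rebate, buyers effectively pay Pb = Ps − 11, where Ps is the price sellers receive.
Demand in terms of Ps becomes Qd = 1073 − 9(Ps − 11) = 1172 - 9Ps. Setting this equal to supply: 1172 - 9Ps = -82 + 7.5Ps, so Ps = 76.
Buyers pay Pb = 76 − 11 = 65; Q' = -82 + 7.5·76 = 488.
Government outlay = subsidy × quantity = 11 × 488 = 5368.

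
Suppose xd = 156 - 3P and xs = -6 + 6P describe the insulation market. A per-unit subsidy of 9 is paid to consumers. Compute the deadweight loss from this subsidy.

Pre-subsidy: 156 - 3P = -6 + 6P gives P* = 18, x* = 102.
With the rebate, buyers effectively pay Pb = Ps − 9, where Ps is the price sellers receive.
Demand in terms of Ps becomes xd = 156 − 3(Ps − 9) = 183 - 3Ps. Setting this equal to supply: 183 - 3Ps = -6 + 6Ps, so Ps = 21.
Buyers pay Pb = 21 − 9 = 12; x' = -6 + 6·21 = 120.
The subsidy expands output by 120 − 102 = 18 past the efficient level; on those units the gap between marginal cost and willingness to pay runs from 0 up to 9.
DWL = ½ × 9 × 18 = 81.

Deadweight loss = 81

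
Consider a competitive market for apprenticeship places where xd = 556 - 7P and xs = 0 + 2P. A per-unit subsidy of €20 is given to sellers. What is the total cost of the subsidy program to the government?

Pre-subsidy: 556 - 7P = 0 + 2P gives P* = 556/9, x* = 1112/9.
With the subsidy, sellers receive Ps = Pb + 20 for each unit, where Pb is the price buyers pay.
Supply in terms of Pb becomes xs = 0 + 2(Pb + 20) = 40 + 2Pb. Setting this equal to demand: 556 - 7Pb = 40 + 2Pb, so Pb = 172/3.
Sellers receive Ps = 172/3 + 20 = 232/3; x' = 556 − 7·(172/3) = 464/3.
Government outlay = subsidy × quantity = 20 × 464/3 = 9280/3.

Government cost = 9280/3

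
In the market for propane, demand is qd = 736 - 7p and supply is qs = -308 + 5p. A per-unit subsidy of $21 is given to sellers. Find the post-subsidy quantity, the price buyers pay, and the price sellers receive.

Pre-subsidy: 736 - 7p = -308 + 5p gives p* = 87, q* = 127.
With the subsidy, sellers receive ps = pb + 21 for each unit, where pb is the price buyers pay.
Supply in terms of pb becomes qs = -308 + 5(pb + 21) = -203 + 5pb. Setting this equal to demand: 736 - 7pb = -203 + 5pb, so pb = 78.25.
Sellers receive ps = 78.25 + 21 = 99.25; q' = 736 − 7·78.25 = 188.25.

q' = 188.25; buyers pay $78.25; sellers receive $99.25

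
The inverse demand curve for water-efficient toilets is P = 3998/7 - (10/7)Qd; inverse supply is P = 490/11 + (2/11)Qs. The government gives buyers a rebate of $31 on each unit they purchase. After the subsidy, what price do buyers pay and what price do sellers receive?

Pre-subsidy: 3998/7 - (10/7)Q = 490/11 + (2/11)Q gives Q* = 327 and P* = 104.
With the rebate, buyers effectively pay Pb = Ps − 31, where Ps is the price sellers receive.
On the curves, Pb = 3998/7 - (10/7)Q and Ps = 490/11 + (2/11)Q; the wedge Ps − Pb = 31 gives 490/11 + (2/11)Q − (3998/7 - (10/7)Q) = 31, so Q' = 346.25.
Then Pb = 3998/7 − (10/7)·346.25 = 76.5 and Ps = 490/11 + (2/11)·346.25 = 107.5.

Buyers pay $76.5; sellers receive $107.5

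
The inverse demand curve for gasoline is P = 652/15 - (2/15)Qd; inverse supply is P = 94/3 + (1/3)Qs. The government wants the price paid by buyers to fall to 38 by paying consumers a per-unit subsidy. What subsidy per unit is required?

At a buyer price of 38, quantity demanded is 326 − 7.5·38 = 41.
Sellers supply 41 only when they receive Ps = 94/3 + (1/3)·41 = 45.
s = Ps − Pb = 45 − 38 = 7.

Required subsidy s = 7 per unit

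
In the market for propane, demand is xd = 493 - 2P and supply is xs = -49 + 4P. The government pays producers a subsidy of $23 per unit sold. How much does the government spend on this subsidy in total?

Government cost = $7889

Pre-subsidy: 493 - 2P = -49 + 4P gives P* = 271/3, x* = 937/3.
With the subsidy, sellers receive Ps = Pb + 23 for each unit, where Pb is the price buyers pay.
Supply in terms of Pb becomes xs = -49 + 4(Pb + 23) = 43 + 4Pb. Setting this equal to demand: 493 - 2Pb = 43 + 4Pb, so Pb = 75.
Sellers receive Ps = 75 + 23 = 98; x' = 493 − 2·75 = 343.
Government outlay = subsidy × quantity = 23 × 343 = 7889.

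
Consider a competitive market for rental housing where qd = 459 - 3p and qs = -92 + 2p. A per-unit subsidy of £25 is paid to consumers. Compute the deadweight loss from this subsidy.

Pre-subsidy: 459 - 3p = -92 + 2p gives p* = 110.2, q* = 128.4.
With the rebate, buyers effectively pay pb = ps − 25, where ps is the price sellers receive.
Demand in terms of ps becomes qd = 459 − 3(ps − 25) = 534 - 3ps. Setting this equal to supply: 534 - 3ps = -92 + 2ps, so ps = 125.2.
Buyers pay pb = 125.2 − 25 = 100.2; q' = -92 + 2·125.2 = 158.4.
The subsidy expands output by 158.4 − 128.4 = 30 past the efficient level; on those units the gap between marginal cost and willingness to pay runs from 0 up to 25.
DWL = ½ × 25 × 30 = 375.

Deadweight loss = £375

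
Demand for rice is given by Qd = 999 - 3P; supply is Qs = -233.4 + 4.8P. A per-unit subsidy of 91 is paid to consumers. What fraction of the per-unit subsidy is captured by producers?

Producer share = 5/13

Pre-subsidy: 999 - 3P = -233.4 + 4.8P gives P* = 158, Q* = 525.
With the rebate, buyers effectively pay Pb = Ps − 91, where Ps is the price sellers receive.
Demand in terms of Ps becomes Qd = 999 − 3(Ps − 91) = 1272 - 3Ps. Setting this equal to supply: 1272 - 3Ps = -233.4 + 4.8Ps, so Ps = 193.
Buyers pay Pb = 193 − 91 = 102; Q' = -233.4 + 4.8·193 = 693.
Buyers' price falls by P* − Pb = 158 − 102 = 56; sellers' price rises by Ps − P* = 193 − 158 = 35.
So producers capture 35/91 = 5/13 of each unit of subsidy.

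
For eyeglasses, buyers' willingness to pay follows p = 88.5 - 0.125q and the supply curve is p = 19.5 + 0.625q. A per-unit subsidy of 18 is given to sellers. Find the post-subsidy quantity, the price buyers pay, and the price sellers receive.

q' = 116; buyers pay 74; sellers receive 92

Pre-subsidy: 88.5 - 0.125q = 19.5 + 0.625q gives q* = 92 and p* = 77.
With the subsidy, sellers receive ps = pb + 18 for each unit, where pb is the price buyers pay.
On the curves, pb = 88.5 - 0.125q and ps = 19.5 + 0.625q; the wedge ps − pb = 18 gives 19.5 + 0.625q − (88.5 - 0.125q) = 18, so q' = 116.
Then pb = 88.5 − 0.125·116 = 74 and ps = 19.5 + 0.625·116 = 92.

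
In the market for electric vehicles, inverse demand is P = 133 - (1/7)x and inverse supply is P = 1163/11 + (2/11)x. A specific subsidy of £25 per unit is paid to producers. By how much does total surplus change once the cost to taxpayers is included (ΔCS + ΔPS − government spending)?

Pre-subsidy: 133 - (1/7)x = 1163/11 + (2/11)x gives x* = 84 and P* = 121.
With the subsidy, sellers receive Ps = Pb + 25 for each unit, where Pb is the price buyers pay.
On the curves, Pb = 133 - (1/7)x and Ps = 1163/11 + (2/11)x; the wedge Ps − Pb = 25 gives 1163/11 + (2/11)x − (133 - (1/7)x) = 25, so x' = 161.
Then Pb = 133 − (1/7)·161 = 110 and Ps = 1163/11 + (2/11)·161 = 135.
ΔCS = ½(84 + 161)(121 − 110) = 1347.5; ΔPS = ½(84 + 161)(135 − 121) = 1715.
Government spending = 25 × 161 = 4025.
Net change = 1347.5 + 1715 − 4025 = -962.5. The loss equals the DWL triangle ½·25·77.

Net change in total surplus = -£962.5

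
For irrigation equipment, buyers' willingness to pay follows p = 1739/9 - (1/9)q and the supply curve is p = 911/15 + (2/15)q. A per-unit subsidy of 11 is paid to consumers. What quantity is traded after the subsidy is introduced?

Pre-subsidy: 1739/9 - (1/9)q = 911/15 + (2/15)q gives q* = 542 and p* = 133.
With the rebate, buyers effectively pay pb = ps − 11, where ps is the price sellers receive.
On the curves, pb = 1739/9 - (1/9)q and ps = 911/15 + (2/15)q; the wedge ps − pb = 11 gives 911/15 + (2/15)q − (1739/9 - (1/9)q) = 11, so q' = 587.
Then pb = 1739/9 − (1/9)·587 = 128 and ps = 911/15 + (2/15)·587 = 139.

q' = 587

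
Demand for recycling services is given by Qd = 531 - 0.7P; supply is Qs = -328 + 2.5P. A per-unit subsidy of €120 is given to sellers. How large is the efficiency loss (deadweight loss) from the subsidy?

Deadweight loss = €3937.5

Pre-subsidy: 531 - 0.7P = -328 + 2.5P gives P* = 268.4375, Q* = 343.09375.
With the subsidy, sellers receive Ps = Pb + 120 for each unit, where Pb is the price buyers pay.
Supply in terms of Pb becomes Qs = -328 + 2.5(Pb + 120) = -28 + 2.5Pb. Setting this equal to demand: 531 - 0.7Pb = -28 + 2.5Pb, so Pb = 174.6875.
Sellers receive Ps = 174.6875 + 120 = 294.6875; Q' = 531 − 0.7·174.6875 = 408.71875.
The subsidy expands output by 408.71875 − 343.09375 = 65.625 past the efficient level; on those units the gap between marginal cost and willingness to pay runs from 0 up to 120.
DWL = ½ × 120 × 65.625 = 3937.5.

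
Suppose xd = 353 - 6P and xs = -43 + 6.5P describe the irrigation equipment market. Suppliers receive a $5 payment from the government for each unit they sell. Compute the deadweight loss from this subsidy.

Pre-subsidy: 353 - 6P = -43 + 6.5P gives P* = 31.68, x* = 162.92.
With the subsidy, sellers receive Ps = Pb + 5 for each unit, where Pb is the price buyers pay.
Supply in terms of Pb becomes xs = -43 + 6.5(Pb + 5) = -10.5 + 6.5Pb. Setting this equal to demand: 353 - 6Pb = -10.5 + 6.5Pb, so Pb = 29.08.
Sellers receive Ps = 29.08 + 5 = 34.08; x' = 353 − 6·29.08 = 178.52.
The subsidy expands output by 178.52 − 162.92 = 15.6 past the efficient level; on those units the gap between marginal cost and willingness to pay runs from 0 up to 5.
DWL = ½ × 5 × 15.6 = 39.

Deadweight loss = $39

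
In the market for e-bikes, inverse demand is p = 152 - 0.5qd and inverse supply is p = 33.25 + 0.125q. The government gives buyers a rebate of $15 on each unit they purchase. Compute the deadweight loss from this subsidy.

Deadweight loss = $180

Pre-subsidy: 152 - 0.5q = 33.25 + 0.125q gives q* = 190 and p* = 57.
With the rebate, buyers effectively pay pb = ps − 15, where ps is the price sellers receive.
On the curves, pb = 152 - 0.5q and ps = 33.25 + 0.125q; the wedge ps − pb = 15 gives 33.25 + 0.125q − (152 - 0.5q) = 15, so q' = 214.
Then pb = 152 − 0.5·214 = 45 and ps = 33.25 + 0.125·214 = 60.
The subsidy expands output by 214 − 190 = 24 past the efficient level; on those units the gap between marginal cost and willingness to pay runs from 0 up to 15.
DWL = ½ × 15 × 24 = 180.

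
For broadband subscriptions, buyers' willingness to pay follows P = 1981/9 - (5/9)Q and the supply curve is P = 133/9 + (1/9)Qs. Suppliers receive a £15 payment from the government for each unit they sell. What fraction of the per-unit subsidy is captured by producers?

Pre-subsidy: 1981/9 - (5/9)Q = 133/9 + (1/9)Q gives Q* = 308 and P* = 49.
With the subsidy, sellers receive Ps = Pb + 15 for each unit, where Pb is the price buyers pay.
On the curves, Pb = 1981/9 - (5/9)Q and Ps = 133/9 + (1/9)Q; the wedge Ps − Pb = 15 gives 133/9 + (1/9)Q − (1981/9 - (5/9)Q) = 15, so Q' = 330.5.
Then Pb = 1981/9 − (5/9)·330.5 = 36.5 and Ps = 133/9 + (1/9)·330.5 = 51.5.
Buyers' price falls by P* − Pb = 49 − 36.5 = 12.5; sellers' price rises by Ps − P* = 51.5 − 49 = 2.5.
So producers capture 2.5/15 = 1/6 of each unit of subsidy.

Producer share = 1/6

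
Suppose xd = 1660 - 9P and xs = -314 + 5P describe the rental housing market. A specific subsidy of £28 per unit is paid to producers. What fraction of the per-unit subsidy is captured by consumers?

Pre-subsidy: 1660 - 9P = -314 + 5P gives P* = 141, x* = 391.
With the subsidy, sellers receive Ps = Pb + 28 for each unit, where Pb is the price buyers pay.
Supply in terms of Pb becomes xs = -314 + 5(Pb + 28) = -174 + 5Pb. Setting this equal to demand: 1660 - 9Pb = -174 + 5Pb, so Pb = 131.
Sellers receive Ps = 131 + 28 = 159; x' = 1660 − 9·131 = 481.
Buyers' price falls by P* − Pb = 141 − 131 = 10; sellers' price rises by Ps − P* = 159 − 141 = 18.
So consumers capture 10/28 = 5/14 of each unit of subsidy.

Consumer share = 5/14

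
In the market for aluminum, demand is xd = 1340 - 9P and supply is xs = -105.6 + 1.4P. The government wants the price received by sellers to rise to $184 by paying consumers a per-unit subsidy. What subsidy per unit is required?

Required subsidy s = $52 per unit

At a seller price of 184, quantity supplied is -105.6 + 1.4·184 = 152.
Buyers absorb 152 only when they pay Pb with 1340 − 9·Pb = 152, i.e. Pb = 132.
s = Ps − Pb = 184 − 132 = 52.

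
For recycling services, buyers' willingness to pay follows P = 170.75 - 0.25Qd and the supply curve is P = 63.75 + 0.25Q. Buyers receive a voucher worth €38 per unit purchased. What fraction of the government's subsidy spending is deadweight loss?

Pre-subsidy: 170.75 - 0.25Q = 63.75 + 0.25Q gives Q* = 214 and P* = 117.25.
With the rebate, buyers effectively pay Pb = Ps − 38, where Ps is the price sellers receive.
On the curves, Pb = 170.75 - 0.25Q and Ps = 63.75 + 0.25Q; the wedge Ps − Pb = 38 gives 63.75 + 0.25Q − (170.75 - 0.25Q) = 38, so Q' = 290.
Then Pb = 170.75 − 0.25·290 = 98.25 and Ps = 63.75 + 0.25·290 = 136.25.
ΔCS = ½(214 + 290)(117.25 − 98.25) = 4788; ΔPS = ½(214 + 290)(136.25 − 117.25) = 4788.
Government spending = 38 × 290 = 11020.
DWL = ½ × 38 × (290 − 214) = 1444; fraction = 1444 / 11020 = 19/145.

DWL / government spending = 19/145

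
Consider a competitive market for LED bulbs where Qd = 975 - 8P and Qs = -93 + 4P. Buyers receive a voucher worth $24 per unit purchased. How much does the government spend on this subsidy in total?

Government cost = $7848

Pre-subsidy: 975 - 8P = -93 + 4P gives P* = 89, Q* = 263.
With the rebate, buyers effectively pay Pb = Ps − 24, where Ps is the price sellers receive.
Demand in terms of Ps becomes Qd = 975 − 8(Ps − 24) = 1167 - 8Ps. Setting this equal to supply: 1167 - 8Ps = -93 + 4Ps, so Ps = 105.
Buyers pay Pb = 105 − 24 = 81; Q' = -93 + 4·105 = 327.
Government outlay = subsidy × quantity = 24 × 327 = 7848.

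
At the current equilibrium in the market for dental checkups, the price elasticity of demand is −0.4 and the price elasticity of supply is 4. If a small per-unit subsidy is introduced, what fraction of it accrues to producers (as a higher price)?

Producer share = 1/11

For a small subsidy around the equilibrium, the benefit split depends on the relative slopes, which at a point are proportional to the elasticities.
Buyer share = εs/(εs + |εd|) = 4/(4 + 0.4) = 10/11; seller share = |εd|/(εs + |εd|) = 1/11.
So producers capture 1/11 of the subsidy.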